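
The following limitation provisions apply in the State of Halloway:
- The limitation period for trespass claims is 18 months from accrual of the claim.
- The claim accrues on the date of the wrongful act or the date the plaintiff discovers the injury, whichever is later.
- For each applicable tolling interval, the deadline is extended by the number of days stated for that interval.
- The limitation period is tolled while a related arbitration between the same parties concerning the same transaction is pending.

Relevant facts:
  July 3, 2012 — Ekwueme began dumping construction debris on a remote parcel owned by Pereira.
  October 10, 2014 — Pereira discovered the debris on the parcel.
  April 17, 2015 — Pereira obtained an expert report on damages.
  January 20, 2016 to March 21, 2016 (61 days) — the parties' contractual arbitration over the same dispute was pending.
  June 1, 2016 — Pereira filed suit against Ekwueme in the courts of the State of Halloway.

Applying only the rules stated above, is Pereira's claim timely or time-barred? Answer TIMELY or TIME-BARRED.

TIMELY

The claim accrued on October 10, 2014 — the later of the July 3, 2012 act and the October 10, 2014 discovery.
18 months from October 10, 2014 is April 10, 2016.
The pending related arbitration from January 20, 2016 to March 21, 2016 tolled the period for 61 days, extending the deadline to June 10, 2016.
None of the other events listed affects the running of the period under the stated rules.
Pereira filed on June 1, 2016, before the June 10, 2016 deadline, so the action is timely.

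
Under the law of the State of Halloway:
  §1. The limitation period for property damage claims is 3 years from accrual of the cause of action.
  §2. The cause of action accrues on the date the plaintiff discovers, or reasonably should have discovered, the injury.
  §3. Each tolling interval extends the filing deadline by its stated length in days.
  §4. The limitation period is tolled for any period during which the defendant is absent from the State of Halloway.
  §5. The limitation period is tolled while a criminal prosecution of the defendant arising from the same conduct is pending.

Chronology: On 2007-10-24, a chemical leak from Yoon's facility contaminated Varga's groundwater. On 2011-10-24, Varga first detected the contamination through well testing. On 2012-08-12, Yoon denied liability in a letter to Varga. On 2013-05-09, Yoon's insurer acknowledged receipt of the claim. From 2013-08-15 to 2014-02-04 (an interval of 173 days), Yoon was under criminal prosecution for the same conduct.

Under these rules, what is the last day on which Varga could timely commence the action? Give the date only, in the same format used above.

Under the discovery rule, the claim accrued on 2011-10-24, when Varga discovered the injury — not on the 2007-10-24 date of the underlying act.
Adding the 3 years base period to 2011-10-24 gives a deadline of 2014-10-24, before any tolling.
The pending criminal prosecution from 2013-08-15 to 2014-02-04 tolled the period for 173 days, extending the deadline to 2015-04-15.
None of the other events listed affects the running of the period under the stated rules.

2015-04-15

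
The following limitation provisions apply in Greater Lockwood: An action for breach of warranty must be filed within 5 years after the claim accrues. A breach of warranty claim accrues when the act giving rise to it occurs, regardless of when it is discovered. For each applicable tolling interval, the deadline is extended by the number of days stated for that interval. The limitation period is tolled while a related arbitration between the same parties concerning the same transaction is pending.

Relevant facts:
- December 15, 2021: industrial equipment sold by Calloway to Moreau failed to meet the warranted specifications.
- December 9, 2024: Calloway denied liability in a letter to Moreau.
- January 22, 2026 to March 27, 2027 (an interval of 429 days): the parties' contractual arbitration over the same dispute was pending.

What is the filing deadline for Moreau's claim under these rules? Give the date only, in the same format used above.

February 17, 2028

The claim accrued on December 15, 2021, when the wrongful act occurred.
5 years from December 15, 2021 is December 15, 2026.
The period was tolled for 429 days by the pending related arbitration (January 22, 2026 to March 27, 2027), pushing the deadline to February 17, 2028.
Nothing else in the chronology tolls or restarts the period.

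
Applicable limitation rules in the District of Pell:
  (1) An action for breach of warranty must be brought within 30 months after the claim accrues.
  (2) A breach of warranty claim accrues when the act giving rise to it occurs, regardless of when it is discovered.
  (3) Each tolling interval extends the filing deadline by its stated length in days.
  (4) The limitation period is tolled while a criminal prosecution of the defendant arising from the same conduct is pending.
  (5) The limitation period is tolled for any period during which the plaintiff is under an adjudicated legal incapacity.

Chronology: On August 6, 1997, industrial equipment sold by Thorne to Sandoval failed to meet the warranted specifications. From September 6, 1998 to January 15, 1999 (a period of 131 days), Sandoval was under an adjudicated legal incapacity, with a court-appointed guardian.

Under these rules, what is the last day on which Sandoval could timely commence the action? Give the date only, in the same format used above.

June 16, 2000

The claim accrued on August 6, 1997, the date of the act.
30 months from August 6, 1997 is February 6, 2000.
The period was tolled for 131 days by the plaintiff's legal incapacity (September 6, 1998 to January 15, 1999), pushing the deadline to June 16, 2000.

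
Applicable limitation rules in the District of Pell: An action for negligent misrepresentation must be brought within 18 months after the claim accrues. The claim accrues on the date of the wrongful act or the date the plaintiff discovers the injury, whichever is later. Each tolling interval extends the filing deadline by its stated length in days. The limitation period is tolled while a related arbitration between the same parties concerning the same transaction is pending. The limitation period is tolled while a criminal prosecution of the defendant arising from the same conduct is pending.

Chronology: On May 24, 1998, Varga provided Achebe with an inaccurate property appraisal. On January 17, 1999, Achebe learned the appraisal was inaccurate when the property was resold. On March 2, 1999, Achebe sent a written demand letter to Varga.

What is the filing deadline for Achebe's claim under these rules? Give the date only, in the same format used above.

The claim accrued on January 17, 1999 — the later of the May 24, 1998 act and the January 17, 1999 discovery.
18 months from January 17, 1999 is July 17, 2000.
Nothing else in the chronology tolls or restarts the period.

July 17, 2000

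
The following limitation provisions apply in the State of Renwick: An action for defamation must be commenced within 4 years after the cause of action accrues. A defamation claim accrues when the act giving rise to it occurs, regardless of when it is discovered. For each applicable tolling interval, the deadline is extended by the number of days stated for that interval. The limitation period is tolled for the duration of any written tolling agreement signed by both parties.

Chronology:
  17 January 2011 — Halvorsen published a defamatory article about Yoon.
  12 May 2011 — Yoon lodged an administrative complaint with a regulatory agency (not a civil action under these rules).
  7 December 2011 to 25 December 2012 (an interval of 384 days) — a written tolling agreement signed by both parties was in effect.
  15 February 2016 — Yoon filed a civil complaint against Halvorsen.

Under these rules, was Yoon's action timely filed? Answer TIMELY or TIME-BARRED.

TIME-BARRED

The limitation period began to run on 17 January 2011.
Adding the 4 years base period to 17 January 2011 gives a deadline of 17 January 2015, before any tolling.
The period was tolled for 384 days by the written tolling agreement (7 December 2011 to 25 December 2012), pushing the deadline to 5 February 2016.
None of the other events listed affects the running of the period under the stated rules.
Filing on 15 February 2016 missed the 5 February 2016 deadline — the action is time-barred.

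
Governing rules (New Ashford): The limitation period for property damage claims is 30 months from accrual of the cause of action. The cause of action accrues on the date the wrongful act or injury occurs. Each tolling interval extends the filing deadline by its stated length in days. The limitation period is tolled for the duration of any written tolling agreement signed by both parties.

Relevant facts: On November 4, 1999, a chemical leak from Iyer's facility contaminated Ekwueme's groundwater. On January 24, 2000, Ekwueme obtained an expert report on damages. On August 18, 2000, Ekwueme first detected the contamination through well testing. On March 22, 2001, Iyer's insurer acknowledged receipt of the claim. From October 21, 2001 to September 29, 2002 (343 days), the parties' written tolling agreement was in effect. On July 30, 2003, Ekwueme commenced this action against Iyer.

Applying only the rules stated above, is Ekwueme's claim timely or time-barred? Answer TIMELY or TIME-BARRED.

TIME-BARRED

Accrual is governed by the date of the act, so the period began to run on November 4, 1999; the later discovery on August 18, 2000 is irrelevant under the stated rule.
30 months from November 4, 1999 is May 4, 2002.
The period was tolled for 343 days by the written tolling agreement (October 21, 2001 to September 29, 2002), pushing the deadline to April 12, 2003.
The other events in the timeline have no effect on the limitation period under the stated rules.
The July 30, 2003 filing falls after the April 12, 2003 deadline; the claim is time-barred.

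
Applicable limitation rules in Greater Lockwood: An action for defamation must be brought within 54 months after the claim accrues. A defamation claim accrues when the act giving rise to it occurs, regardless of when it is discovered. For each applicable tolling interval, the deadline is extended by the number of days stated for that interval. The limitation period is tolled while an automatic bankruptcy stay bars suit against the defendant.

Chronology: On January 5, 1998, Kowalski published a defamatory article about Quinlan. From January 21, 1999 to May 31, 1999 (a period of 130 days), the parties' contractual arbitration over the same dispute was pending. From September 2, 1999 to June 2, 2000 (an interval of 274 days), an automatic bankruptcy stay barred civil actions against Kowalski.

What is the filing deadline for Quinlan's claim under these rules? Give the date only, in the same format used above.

The limitation period began to run on January 5, 1998.
54 months from January 5, 1998 is July 5, 2002.
Because the automatic bankruptcy stay ran from September 2, 1999 to June 2, 2000, the deadline is extended by 274 days to April 5, 2003.
The pending related arbitration from January 21, 1999 to May 31, 1999 does not toll the period, because no stated rule makes a pending arbitration a tolling event.

April 5, 2003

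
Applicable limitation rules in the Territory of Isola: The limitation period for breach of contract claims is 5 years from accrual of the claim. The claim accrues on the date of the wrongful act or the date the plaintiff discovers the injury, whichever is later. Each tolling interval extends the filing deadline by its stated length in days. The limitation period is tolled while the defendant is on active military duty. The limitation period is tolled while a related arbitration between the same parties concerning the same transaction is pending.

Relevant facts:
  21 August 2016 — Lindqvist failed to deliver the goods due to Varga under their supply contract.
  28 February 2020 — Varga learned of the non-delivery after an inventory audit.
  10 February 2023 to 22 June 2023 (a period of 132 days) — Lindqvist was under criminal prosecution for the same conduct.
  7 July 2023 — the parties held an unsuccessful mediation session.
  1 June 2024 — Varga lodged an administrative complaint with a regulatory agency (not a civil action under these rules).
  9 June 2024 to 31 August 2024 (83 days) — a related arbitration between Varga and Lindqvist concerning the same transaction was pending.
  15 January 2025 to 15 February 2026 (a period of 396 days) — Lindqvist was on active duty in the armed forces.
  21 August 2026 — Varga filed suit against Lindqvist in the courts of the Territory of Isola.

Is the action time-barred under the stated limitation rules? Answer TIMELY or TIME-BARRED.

TIME-BARRED

Taking the later of the act (21 August 2016) and discovery (28 February 2020), the claim accrued on 28 February 2020.
5 years from 28 February 2020 is 28 February 2025.
The period was tolled for 83 days by the pending related arbitration (9 June 2024 to 31 August 2024), pushing the deadline to 22 May 2025.
The period was tolled for 396 days by the defendant's active military service (15 January 2025 to 15 February 2026), pushing the deadline to 22 June 2026.
No stated provision tolls the period for a criminal prosecution, so the interval from 10 February 2023 to 22 June 2023 has no effect on the deadline.
Nothing else in the chronology tolls or restarts the period.
Filing on 21 August 2026 missed the 22 June 2026 deadline — the action is time-barred.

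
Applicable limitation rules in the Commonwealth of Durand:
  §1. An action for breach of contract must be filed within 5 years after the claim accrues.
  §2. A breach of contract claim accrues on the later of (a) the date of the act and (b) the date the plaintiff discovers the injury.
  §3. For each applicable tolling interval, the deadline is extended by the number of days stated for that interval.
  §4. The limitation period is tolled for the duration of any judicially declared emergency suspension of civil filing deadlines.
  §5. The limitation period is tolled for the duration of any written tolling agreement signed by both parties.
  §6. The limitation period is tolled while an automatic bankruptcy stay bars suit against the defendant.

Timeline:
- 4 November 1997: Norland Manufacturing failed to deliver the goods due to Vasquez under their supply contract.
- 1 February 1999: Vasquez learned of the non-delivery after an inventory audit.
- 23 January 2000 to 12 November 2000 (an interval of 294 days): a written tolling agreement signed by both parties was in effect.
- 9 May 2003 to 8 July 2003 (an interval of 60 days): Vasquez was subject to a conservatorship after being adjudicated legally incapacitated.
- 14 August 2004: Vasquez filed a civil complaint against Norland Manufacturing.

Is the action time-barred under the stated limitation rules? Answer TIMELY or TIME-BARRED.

Because discovery on 1 February 1999 post-dates the 4 November 1997 act, accrual under the later-of rule falls on 1 February 1999.
5 years from 1 February 1999 is 1 February 2004.
The written tolling agreement from 23 January 2000 to 12 November 2000 tolled the period for 294 days, extending the deadline to 21 November 2004.
Although the plaintiff's incapacity ran from 9 May 2003 to 8 July 2003, the stated rules do not make that a tolling event, so it is disregarded.
The 14 August 2004 filing precedes the 21 November 2004 deadline; the claim is timely.

TIMELY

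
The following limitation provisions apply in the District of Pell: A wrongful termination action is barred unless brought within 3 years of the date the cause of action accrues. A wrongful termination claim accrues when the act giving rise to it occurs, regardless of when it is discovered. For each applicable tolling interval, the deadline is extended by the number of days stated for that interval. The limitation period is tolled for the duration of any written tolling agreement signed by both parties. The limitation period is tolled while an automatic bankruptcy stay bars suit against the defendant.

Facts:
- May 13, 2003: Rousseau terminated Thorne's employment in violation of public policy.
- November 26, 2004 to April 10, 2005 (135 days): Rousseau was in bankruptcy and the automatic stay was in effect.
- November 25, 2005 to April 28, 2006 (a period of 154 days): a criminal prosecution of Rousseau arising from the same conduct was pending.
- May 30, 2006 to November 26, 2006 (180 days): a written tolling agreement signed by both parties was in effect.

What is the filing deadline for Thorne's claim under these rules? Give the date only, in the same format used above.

The limitation period began to run on May 13, 2003.
Adding the 3 years base period to May 13, 2003 gives a deadline of May 13, 2006, before any tolling.
Because the automatic bankruptcy stay ran from November 26, 2004 to April 10, 2005, the deadline is extended by 135 days to September 25, 2006.
Because the written tolling agreement ran from May 30, 2006 to November 26, 2006, the deadline is extended by 180 days to March 24, 2007.
No stated provision tolls the period for a criminal prosecution, so the interval from November 25, 2005 to April 28, 2006 has no effect on the deadline.

March 24, 2007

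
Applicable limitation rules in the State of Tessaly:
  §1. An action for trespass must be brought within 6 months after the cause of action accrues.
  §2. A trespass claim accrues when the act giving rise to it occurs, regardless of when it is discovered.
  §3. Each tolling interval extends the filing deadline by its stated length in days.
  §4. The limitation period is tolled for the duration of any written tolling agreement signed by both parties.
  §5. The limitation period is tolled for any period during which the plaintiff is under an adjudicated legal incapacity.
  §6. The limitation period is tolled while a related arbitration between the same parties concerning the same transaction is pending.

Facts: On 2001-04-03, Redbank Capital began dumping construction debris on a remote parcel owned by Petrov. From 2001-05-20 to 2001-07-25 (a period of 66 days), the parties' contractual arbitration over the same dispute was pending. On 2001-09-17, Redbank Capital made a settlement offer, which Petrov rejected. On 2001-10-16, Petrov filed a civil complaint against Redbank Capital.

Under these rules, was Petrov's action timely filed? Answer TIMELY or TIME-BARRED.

The cause of action accrued on 2001-04-03, the date of the act.
Adding the 6 months base period to 2001-04-03 gives a deadline of 2001-10-03, before any tolling.
The period was tolled for 66 days by the pending related arbitration (2001-05-20 to 2001-07-25), pushing the deadline to 2001-12-08.
None of the other events listed affects the running of the period under the stated rules.
Filing on 2001-10-16 beat the 2001-12-08 deadline — the action is timely.

TIMELY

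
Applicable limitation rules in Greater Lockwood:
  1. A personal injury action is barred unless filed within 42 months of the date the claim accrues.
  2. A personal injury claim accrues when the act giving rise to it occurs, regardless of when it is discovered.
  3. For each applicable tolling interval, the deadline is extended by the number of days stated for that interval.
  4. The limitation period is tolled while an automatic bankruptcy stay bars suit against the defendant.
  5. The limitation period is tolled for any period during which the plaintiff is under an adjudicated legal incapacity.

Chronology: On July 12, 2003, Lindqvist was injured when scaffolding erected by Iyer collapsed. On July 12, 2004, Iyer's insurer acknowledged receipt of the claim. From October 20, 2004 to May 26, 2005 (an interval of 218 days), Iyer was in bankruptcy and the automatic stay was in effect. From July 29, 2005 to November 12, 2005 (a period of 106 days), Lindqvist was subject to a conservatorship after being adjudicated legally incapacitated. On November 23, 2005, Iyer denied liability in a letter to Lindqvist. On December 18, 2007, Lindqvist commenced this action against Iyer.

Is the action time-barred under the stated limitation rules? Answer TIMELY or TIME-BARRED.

TIME-BARRED

The limitation period began to run on July 12, 2003.
42 months from July 12, 2003 is January 12, 2007.
Because the automatic bankruptcy stay ran from October 20, 2004 to May 26, 2005, the deadline is extended by 218 days to August 18, 2007.
Because the plaintiff's legal incapacity ran from July 29, 2005 to November 12, 2005, the deadline is extended by 106 days to December 2, 2007.
The other events in the timeline have no effect on the limitation period under the stated rules.
The December 18, 2007 filing falls after the December 2, 2007 deadline; the claim is time-barred.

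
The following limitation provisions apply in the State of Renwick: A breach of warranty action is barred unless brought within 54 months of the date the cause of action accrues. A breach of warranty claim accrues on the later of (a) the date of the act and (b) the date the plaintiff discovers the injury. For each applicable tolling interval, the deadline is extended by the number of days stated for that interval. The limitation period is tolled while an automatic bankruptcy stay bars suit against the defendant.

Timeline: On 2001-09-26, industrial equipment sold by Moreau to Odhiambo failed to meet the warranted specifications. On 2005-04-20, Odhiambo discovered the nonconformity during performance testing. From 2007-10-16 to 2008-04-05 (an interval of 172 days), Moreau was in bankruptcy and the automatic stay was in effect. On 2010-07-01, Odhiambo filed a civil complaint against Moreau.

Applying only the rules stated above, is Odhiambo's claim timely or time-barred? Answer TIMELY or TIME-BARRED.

Taking the later of the act (2001-09-26) and discovery (2005-04-20), the claim accrued on 2005-04-20.
Adding the 54 months base period to 2005-04-20 gives a deadline of 2009-10-20, before any tolling.
Because the automatic bankruptcy stay ran from 2007-10-16 to 2008-04-05, the deadline is extended by 172 days to 2010-04-10.
The 2010-07-01 filing falls after the 2010-04-10 deadline; the claim is time-barred.

TIME-BARRED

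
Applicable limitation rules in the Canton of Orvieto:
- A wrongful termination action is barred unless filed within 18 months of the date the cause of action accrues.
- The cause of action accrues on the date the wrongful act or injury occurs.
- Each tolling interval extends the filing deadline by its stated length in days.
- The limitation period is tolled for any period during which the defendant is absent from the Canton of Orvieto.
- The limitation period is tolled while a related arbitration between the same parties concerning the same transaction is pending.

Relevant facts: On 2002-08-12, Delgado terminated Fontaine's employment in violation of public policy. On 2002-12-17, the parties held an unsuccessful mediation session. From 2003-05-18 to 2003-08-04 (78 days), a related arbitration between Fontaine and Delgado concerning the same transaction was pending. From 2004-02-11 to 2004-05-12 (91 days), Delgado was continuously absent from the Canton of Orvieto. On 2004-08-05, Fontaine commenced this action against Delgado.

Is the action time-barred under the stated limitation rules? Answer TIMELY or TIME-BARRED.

TIME-BARRED

The cause of action accrued on 2002-08-12, the date of the act.
Adding the 18 months base period to 2002-08-12 gives a deadline of 2004-02-12, before any tolling.
The pending related arbitration from 2003-05-18 to 2003-08-04 tolled the period for 78 days, extending the deadline to 2004-04-30.
The period was tolled for 91 days by the defendant's absence from the jurisdiction (2004-02-11 to 2004-05-12), pushing the deadline to 2004-07-30.
The other events in the timeline have no effect on the limitation period under the stated rules.
Filing on 2004-08-05 missed the 2004-07-30 deadline — the action is time-barred.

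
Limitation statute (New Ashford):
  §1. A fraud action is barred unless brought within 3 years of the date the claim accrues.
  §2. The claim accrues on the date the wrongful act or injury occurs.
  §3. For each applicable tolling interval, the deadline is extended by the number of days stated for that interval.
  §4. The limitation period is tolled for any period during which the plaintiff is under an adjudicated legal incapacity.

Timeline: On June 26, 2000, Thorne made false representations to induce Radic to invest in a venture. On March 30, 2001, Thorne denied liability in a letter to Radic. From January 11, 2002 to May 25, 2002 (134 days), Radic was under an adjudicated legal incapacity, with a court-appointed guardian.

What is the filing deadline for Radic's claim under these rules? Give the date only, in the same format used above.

November 7, 2003

The claim accrued on June 26, 2000, when the wrongful act occurred.
3 years from June 26, 2000 is June 26, 2003.
The plaintiff's legal incapacity from January 11, 2002 to May 25, 2002 tolled the period for 134 days, extending the deadline to November 7, 2003.
The other events in the timeline have no effect on the limitation period under the stated rules.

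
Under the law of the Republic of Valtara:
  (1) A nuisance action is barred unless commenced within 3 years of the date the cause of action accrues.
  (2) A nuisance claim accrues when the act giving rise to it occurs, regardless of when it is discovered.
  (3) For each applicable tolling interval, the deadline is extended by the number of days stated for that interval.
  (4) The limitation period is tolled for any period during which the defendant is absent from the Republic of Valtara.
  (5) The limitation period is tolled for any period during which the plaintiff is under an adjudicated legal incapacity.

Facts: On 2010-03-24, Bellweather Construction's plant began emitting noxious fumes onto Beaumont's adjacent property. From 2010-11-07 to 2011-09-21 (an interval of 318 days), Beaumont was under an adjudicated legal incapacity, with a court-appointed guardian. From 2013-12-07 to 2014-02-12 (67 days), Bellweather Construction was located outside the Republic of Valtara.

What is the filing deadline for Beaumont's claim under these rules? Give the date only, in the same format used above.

The cause of action accrued on 2010-03-24, the date of the act.
3 years from 2010-03-24 is 2013-03-24.
Because the plaintiff's legal incapacity ran from 2010-11-07 to 2011-09-21, the deadline is extended by 318 days to 2014-02-05.
The period was tolled for 67 days by the defendant's absence from the jurisdiction (2013-12-07 to 2014-02-12), pushing the deadline to 2014-04-13.

2014-04-13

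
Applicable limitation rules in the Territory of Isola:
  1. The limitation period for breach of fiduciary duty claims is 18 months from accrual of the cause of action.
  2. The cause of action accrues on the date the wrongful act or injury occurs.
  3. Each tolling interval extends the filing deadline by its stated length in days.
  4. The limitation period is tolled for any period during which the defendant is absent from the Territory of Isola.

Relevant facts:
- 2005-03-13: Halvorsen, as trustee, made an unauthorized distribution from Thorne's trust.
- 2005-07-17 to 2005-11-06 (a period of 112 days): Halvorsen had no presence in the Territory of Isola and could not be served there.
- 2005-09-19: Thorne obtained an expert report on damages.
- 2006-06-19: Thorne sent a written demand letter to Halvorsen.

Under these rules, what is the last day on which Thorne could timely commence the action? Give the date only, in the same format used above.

2007-01-03

The claim accrued on 2005-03-13, when the wrongful act occurred.
18 months from 2005-03-13 is 2006-09-13.
Because the defendant's absence from the jurisdiction ran from 2005-07-17 to 2005-11-06, the deadline is extended by 112 days to 2007-01-03.
The other events in the timeline have no effect on the limitation period under the stated rules.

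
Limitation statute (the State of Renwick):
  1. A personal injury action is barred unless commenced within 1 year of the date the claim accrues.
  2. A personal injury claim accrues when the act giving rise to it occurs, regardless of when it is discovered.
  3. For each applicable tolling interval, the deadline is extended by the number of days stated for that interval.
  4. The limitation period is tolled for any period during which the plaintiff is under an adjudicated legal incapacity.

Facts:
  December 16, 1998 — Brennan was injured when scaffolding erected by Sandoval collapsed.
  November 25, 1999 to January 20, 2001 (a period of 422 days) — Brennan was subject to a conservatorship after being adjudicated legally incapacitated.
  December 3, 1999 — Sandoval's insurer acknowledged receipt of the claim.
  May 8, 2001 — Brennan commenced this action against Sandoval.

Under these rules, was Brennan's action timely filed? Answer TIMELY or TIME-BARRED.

TIME-BARRED

The claim accrued on December 16, 1998, when the wrongful act occurred.
1 year from December 16, 1998 is December 16, 1999.
The plaintiff's legal incapacity from November 25, 1999 to January 20, 2001 tolled the period for 422 days, extending the deadline to February 10, 2001.
None of the other events listed affects the running of the period under the stated rules.
The May 8, 2001 filing falls after the February 10, 2001 deadline; the claim is time-barred.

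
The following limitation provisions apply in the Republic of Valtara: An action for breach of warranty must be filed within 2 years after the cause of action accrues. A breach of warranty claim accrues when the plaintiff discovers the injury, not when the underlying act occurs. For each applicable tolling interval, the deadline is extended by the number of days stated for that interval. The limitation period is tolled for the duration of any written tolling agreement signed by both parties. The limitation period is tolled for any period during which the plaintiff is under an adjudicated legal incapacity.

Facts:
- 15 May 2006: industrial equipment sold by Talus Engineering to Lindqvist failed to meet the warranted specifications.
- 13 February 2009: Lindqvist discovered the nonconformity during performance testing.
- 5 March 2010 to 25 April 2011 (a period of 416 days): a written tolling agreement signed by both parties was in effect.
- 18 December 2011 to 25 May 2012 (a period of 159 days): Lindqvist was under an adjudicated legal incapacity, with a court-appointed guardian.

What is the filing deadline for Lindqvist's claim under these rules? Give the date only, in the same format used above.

10 September 2012

Accrual is tied to discovery, so the period began on 13 February 2009 rather than on 15 May 2006 when the act occurred.
The untolled deadline — 2 years after 13 February 2009 — is 13 February 2011.
The written tolling agreement from 5 March 2010 to 25 April 2011 tolled the period for 416 days, extending the deadline to 4 April 2012.
The plaintiff's legal incapacity from 18 December 2011 to 25 May 2012 tolled the period for 159 days, extending the deadline to 10 September 2012.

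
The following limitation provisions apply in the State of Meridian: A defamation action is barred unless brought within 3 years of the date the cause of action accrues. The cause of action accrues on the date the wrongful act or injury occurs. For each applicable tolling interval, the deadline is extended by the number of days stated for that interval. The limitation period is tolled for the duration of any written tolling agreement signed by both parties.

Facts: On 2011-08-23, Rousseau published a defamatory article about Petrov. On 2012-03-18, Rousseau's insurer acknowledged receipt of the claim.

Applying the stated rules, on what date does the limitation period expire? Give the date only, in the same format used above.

The limitation period began to run on 2011-08-23.
Adding the 3 years base period to 2011-08-23 gives a deadline of 2014-08-23, before any tolling.
The other events in the timeline have no effect on the limitation period under the stated rules.

2014-08-23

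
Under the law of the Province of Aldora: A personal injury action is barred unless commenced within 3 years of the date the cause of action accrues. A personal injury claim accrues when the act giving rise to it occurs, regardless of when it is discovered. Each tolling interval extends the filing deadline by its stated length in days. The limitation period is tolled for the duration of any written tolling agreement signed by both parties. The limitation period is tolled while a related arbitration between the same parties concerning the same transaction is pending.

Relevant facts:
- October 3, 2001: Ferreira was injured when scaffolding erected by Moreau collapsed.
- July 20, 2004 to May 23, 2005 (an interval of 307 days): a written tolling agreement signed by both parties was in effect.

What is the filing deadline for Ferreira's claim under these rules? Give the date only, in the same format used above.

The claim accrued on October 3, 2001, when the wrongful act occurred.
The untolled deadline — 3 years after October 3, 2001 — is October 3, 2004.
The written tolling agreement from July 20, 2004 to May 23, 2005 tolled the period for 307 days, extending the deadline to August 6, 2005.

August 6, 2005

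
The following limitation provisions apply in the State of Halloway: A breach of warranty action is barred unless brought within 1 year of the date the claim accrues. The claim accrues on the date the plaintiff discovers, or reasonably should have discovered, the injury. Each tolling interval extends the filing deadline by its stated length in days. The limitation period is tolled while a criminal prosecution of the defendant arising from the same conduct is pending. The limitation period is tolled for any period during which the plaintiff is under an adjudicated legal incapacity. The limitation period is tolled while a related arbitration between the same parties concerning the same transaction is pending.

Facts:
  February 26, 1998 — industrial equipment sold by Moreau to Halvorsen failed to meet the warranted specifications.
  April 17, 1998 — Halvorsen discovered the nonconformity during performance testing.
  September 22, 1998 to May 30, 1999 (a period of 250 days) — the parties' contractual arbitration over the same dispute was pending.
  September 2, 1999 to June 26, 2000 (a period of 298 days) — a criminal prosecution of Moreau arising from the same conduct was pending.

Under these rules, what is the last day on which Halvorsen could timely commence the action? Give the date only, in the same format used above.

October 16, 2000

The claim did not accrue until Halvorsen discovered the injury on April 17, 1998; the February 26, 1998 act date does not start the clock under the stated rule.
The untolled deadline — 1 year after April 17, 1998 — is April 17, 1999.
Because the pending related arbitration ran from September 22, 1998 to May 30, 1999, the deadline is extended by 250 days to December 23, 1999.
The period was tolled for 298 days by the pending criminal prosecution (September 2, 1999 to June 26, 2000), pushing the deadline to October 16, 2000.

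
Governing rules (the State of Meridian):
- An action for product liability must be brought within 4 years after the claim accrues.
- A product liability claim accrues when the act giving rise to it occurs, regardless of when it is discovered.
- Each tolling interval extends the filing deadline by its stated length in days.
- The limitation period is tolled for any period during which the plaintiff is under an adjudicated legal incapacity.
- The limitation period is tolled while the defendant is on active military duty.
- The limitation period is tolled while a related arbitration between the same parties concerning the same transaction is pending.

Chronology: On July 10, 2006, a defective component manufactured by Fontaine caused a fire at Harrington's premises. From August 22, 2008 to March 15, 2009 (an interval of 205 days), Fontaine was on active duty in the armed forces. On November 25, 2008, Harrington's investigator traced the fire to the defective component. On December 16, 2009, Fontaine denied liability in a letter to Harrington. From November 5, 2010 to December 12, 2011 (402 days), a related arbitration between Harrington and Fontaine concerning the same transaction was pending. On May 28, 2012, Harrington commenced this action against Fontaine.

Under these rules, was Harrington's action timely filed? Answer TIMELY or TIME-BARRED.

TIME-BARRED

The claim accrued on July 10, 2006, when the wrongful act occurred; under the stated occurrence rule the November 25, 2008 discovery does not delay accrual.
4 years from July 10, 2006 is July 10, 2010.
The defendant's active military service from August 22, 2008 to March 15, 2009 tolled the period for 205 days, extending the deadline to January 31, 2011.
The pending related arbitration from November 5, 2010 to December 12, 2011 tolled the period for 402 days, extending the deadline to March 8, 2012.
None of the other events listed affects the running of the period under the stated rules.
The May 28, 2012 filing falls after the March 8, 2012 deadline; the claim is time-barred.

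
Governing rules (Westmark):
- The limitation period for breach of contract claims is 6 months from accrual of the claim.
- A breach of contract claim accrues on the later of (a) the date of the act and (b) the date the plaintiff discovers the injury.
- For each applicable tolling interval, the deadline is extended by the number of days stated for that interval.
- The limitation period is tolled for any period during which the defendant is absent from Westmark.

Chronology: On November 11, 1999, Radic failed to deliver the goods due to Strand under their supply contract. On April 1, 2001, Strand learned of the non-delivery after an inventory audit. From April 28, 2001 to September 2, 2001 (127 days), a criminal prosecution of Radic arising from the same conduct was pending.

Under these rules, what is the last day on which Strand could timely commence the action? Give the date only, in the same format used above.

October 1, 2001

Taking the later of the act (November 11, 1999) and discovery (April 1, 2001), the claim accrued on April 1, 2001.
The untolled deadline — 6 months after April 1, 2001 — is October 1, 2001.
Although a criminal prosecution ran from April 28, 2001 to September 2, 2001, the stated rules do not make that a tolling event, so it is disregarded.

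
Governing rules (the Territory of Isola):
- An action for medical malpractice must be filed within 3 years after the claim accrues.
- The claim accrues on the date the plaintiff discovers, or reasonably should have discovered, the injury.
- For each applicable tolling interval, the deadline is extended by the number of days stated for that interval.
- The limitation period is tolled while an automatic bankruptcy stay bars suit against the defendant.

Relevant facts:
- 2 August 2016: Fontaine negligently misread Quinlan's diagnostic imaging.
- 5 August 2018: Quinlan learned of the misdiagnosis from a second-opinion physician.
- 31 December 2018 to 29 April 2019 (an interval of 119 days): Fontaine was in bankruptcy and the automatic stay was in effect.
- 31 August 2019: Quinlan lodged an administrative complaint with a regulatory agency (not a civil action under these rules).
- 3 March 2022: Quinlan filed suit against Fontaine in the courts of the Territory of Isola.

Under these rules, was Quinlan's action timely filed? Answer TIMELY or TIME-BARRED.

TIME-BARRED

The claim did not accrue until Quinlan discovered the injury on 5 August 2018; the 2 August 2016 act date does not start the clock under the stated rule.
3 years from 5 August 2018 is 5 August 2021.
The period was tolled for 119 days by the automatic bankruptcy stay (31 December 2018 to 29 April 2019), pushing the deadline to 2 December 2021.
None of the other events listed affects the running of the period under the stated rules.
Filing on 3 March 2022 missed the 2 December 2021 deadline — the action is time-barred.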